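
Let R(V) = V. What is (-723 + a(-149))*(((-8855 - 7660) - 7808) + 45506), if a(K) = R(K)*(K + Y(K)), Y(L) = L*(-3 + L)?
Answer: -71028166542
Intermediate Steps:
a(K) = K*(K + K*(-3 + K))
(-723 + a(-149))*(((-8855 - 7660) - 7808) + 45506) = (-723 + (-149)²*(-2 - 149))*(((-8855 - 7660) - 7808) + 45506) = (-723 + 22201*(-151))*((-16515 - 7808) + 45506) = (-723 - 3352351)*(-24323 + 45506) = -3353074*21183 = -71028166542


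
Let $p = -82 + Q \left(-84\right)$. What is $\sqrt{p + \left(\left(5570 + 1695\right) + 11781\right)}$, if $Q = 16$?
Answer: $2 \sqrt{4405} \approx 132.74$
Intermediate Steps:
$p = -1426$ ($p = -82 + 16 \left(-84\right) = -82 - 1344 = -1426$)
$\sqrt{p + \left(\left(5570 + 1695\right) + 11781\right)} = \sqrt{-1426 + \left(\left(5570 + 1695\right) + 11781\right)} = \sqrt{-1426 + \left(7265 + 11781\right)} = \sqrt{-1426 + 19046} = \sqrt{17620} = 2 \sqrt{4405}$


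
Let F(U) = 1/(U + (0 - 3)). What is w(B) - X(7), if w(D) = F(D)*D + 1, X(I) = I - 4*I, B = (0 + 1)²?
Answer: 43/2 ≈ 21.500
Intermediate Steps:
B = 1 (B = 1² = 1)
F(U) = 1/(-3 + U) (F(U) = 1/(U - 3) = 1/(-3 + U))
X(I) = -3*I
w(D) = 1 + D/(-3 + D) (w(D) = D/(-3 + D) + 1 = 1 + D/(-3 + D))
w(B) - X(7) = (-3 + 2*1)/(-3 + 1) - (-3)*7 = (-3 + 2)/(-2) - 1*(-21) = -½*(-1) + 21 = ½ + 21 = 43/2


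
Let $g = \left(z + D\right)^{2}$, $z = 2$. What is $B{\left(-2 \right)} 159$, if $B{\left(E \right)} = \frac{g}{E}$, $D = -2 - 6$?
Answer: $-2862$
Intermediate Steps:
$D = -8$ ($D = -2 - 6 = -8$)
$g = 36$ ($g = \left(2 - 8\right)^{2} = \left(-6\right)^{2} = 36$)
$B{\left(E \right)} = \frac{36}{E}$
$B{\left(-2 \right)} 159 = \frac{36}{-2} \cdot 159 = 36 \left(- \frac{1}{2}\right) 159 = \left(-18\right) 159 = -2862$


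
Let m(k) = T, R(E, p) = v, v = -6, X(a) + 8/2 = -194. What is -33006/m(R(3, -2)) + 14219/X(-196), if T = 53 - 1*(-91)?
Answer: -238409/792 ≈ -301.02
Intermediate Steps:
X(a) = -198 (X(a) = -4 - 194 = -198)
T = 144 (T = 53 + 91 = 144)
R(E, p) = -6
m(k) = 144
-33006/m(R(3, -2)) + 14219/X(-196) = -33006/144 + 14219/(-198) = -33006*1/144 + 14219*(-1/198) = -5501/24 - 14219/198 = -238409/792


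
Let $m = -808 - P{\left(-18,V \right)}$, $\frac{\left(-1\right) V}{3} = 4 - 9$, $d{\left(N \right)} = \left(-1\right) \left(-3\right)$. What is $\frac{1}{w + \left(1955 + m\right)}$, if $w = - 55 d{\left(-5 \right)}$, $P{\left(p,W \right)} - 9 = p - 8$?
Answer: $\frac{1}{999} \approx 0.001001$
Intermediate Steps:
$d{\left(N \right)} = 3$
$V = 15$ ($V = - 3 \left(4 - 9\right) = \left(-3\right) \left(-5\right) = 15$)
$P{\left(p,W \right)} = 1 + p$ ($P{\left(p,W \right)} = 9 + \left(p - 8\right) = 9 + \left(-8 + p\right) = 1 + p$)
$m = -791$ ($m = -808 - \left(1 - 18\right) = -808 - -17 = -808 + 17 = -791$)
$w = -165$ ($w = \left(-55\right) 3 = -165$)
$\frac{1}{w + \left(1955 + m\right)} = \frac{1}{-165 + \left(1955 - 791\right)} = \frac{1}{-165 + 1164} = \frac{1}{999}$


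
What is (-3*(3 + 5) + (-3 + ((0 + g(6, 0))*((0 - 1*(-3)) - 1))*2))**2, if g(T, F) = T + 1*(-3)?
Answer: 225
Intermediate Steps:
g(T, F) = -3 + T (g(T, F) = T - 3 = -3 + T)
(-3*(3 + 5) + (-3 + ((0 + g(6, 0))*((0 - 1*(-3)) - 1))*2))**2 = (-3*(3 + 5) + (-3 + ((0 + (-3 + 6))*((0 - 1*(-3)) - 1))*2))**2 = (-3*8 + (-3 + ((0 + 3)*((0 + 3) - 1))*2))**2 = (-24 + (-3 + (3*(3 - 1))*2))**2 = (-24 + (-3 + (3*2)*2))**2 = (-24 + (-3 + 6*2))**2 = (-24 + (-3 + 12))**2 = (-24 + 9)**2 = (-15)**2 = 225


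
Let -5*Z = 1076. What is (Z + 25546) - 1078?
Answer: 121264/5 ≈ 24253.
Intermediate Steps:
Z = -1076/5 (Z = -1/5*1076 = -1076/5 ≈ -215.20)
(Z + 25546) - 1078 = (-1076/5 + 25546) - 1078 = 126654/5 - 1078 = 121264/5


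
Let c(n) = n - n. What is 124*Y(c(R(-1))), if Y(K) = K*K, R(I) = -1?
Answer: 0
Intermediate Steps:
c(n) = 0
Y(K) = K²
124*Y(c(R(-1))) = 124*0² = 124*0 = 0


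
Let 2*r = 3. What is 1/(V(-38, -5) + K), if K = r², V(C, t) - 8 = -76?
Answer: -4/263 ≈ -0.015209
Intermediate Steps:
r = 3/2 (r = (½)*3 = 3/2 ≈ 1.5000)
V(C, t) = -68 (V(C, t) = 8 - 76 = -68)
K = 9/4 (K = (3/2)² = 9/4 ≈ 2.2500)
1/(V(-38, -5) + K) = 1/(-68 + 9/4) = 1/(-263/4) = -4/263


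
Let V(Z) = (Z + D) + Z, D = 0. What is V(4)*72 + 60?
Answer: 636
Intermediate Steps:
V(Z) = 2*Z (V(Z) = (Z + 0) + Z = Z + Z = 2*Z)
V(4)*72 + 60 = (2*4)*72 + 60 = 8*72 + 60 = 576 + 60 = 636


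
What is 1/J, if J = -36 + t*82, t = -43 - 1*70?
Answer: -1/9302 ≈ -0.00010750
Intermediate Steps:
t = -113 (t = -43 - 70 = -113)
J = -9302 (J = -36 - 113*82 = -36 - 9266 = -9302)
1/J = 1/(-9302) = -1/9302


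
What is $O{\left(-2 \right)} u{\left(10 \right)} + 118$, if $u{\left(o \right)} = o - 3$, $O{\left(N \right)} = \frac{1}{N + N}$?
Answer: $\frac{465}{4} \approx 116.25$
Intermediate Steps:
$O{\left(N \right)} = \frac{1}{2 N}$
$u{\left(o \right)} = -3 + o$
$O{\left(-2 \right)} u{\left(10 \right)} + 118 = \frac{1}{2 \left(-2\right)} \left(-3 + 10\right) + 118 = \frac{1}{2} \left(- \frac{1}{2}\right) 7 + 118 = \left(- \frac{1}{4}\right) 7 + 118 = - \frac{7}{4} + 118 = \frac{465}{4}$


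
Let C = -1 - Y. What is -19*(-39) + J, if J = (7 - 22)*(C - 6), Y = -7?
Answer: 741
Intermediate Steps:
C = 6 (C = -1 - 1*(-7) = -1 + 7 = 6)
J = 0 (J = (7 - 22)*(6 - 6) = -15*0 = 0)
-19*(-39) + J = -19*(-39) + 0 = 741 + 0 = 741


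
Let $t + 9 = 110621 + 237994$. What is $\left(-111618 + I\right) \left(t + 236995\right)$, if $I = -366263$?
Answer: $-279847591481$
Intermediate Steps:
$t = 348606$ ($t = -9 + \left(110621 + 237994\right) = -9 + 348615 = 348606$)
$\left(-111618 + I\right) \left(t + 236995\right) = \left(-111618 - 366263\right) \left(348606 + 236995\right) = \left(-477881\right) 585601 = -279847591481$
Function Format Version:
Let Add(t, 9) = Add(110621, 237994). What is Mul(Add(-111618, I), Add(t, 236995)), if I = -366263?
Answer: -279847591481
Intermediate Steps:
t = 348606 (t = Add(-9, Add(110621, 237994)) = Add(-9, 348615) = 348606)
Mul(Add(-111618, I), Add(t, 236995)) = Mul(Add(-111618, -366263), Add(348606, 236995)) = Mul(-477881, 585601) = -279847591481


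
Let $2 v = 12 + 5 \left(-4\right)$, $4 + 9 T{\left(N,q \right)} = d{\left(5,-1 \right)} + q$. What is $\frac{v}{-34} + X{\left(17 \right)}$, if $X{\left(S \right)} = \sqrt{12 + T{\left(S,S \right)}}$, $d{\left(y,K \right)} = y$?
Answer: $\frac{2}{17} + \sqrt{14} \approx 3.8593$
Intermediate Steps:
$T{\left(N,q \right)} = \frac{1}{9} + \frac{q}{9}$ ($T{\left(N,q \right)} = - \frac{4}{9} + \frac{5 + q}{9} = - \frac{4}{9} + \left(\frac{5}{9} + \frac{q}{9}\right) = \frac{1}{9} + \frac{q}{9}$)
$v = -4$ ($v = \frac{12 + 5 \left(-4\right)}{2} = \frac{12 - 20}{2} = \frac{1}{2} \left(-8\right) = -4$)
$X{\left(S \right)} = \sqrt{\frac{109}{9} + \frac{S}{9}}$ ($X{\left(S \right)} = \sqrt{12 + \left(\frac{1}{9} + \frac{S}{9}\right)} = \sqrt{\frac{109}{9} + \frac{S}{9}}$)
$\frac{v}{-34} + X{\left(17 \right)} = - \frac{4}{-34} + \frac{\sqrt{109 + 17}}{3} = \left(-4\right) \left(- \frac{1}{34}\right) + \frac{\sqrt{126}}{3} = \frac{2}{17} + \frac{3 \sqrt{14}}{3} = \frac{2}{17} + \sqrt{14}$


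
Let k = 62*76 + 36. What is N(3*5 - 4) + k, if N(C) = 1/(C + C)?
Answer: 104457/22 ≈ 4748.0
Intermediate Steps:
N(C) = 1/(2*C)
k = 4748 (k = 4712 + 36 = 4748)
N(3*5 - 4) + k = 1/(2*(3*5 - 4)) + 4748 = 1/(2*(15 - 4)) + 4748 = (½)/11 + 4748 = (½)*(1/11) + 4748 = 1/22 + 4748 = 104457/22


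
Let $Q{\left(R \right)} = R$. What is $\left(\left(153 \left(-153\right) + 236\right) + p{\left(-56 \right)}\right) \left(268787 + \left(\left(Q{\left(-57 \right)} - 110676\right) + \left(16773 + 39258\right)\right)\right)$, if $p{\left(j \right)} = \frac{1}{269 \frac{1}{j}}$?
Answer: $- \frac{1334518757405}{269} \approx -4.961 \cdot 10^{9}$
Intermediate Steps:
$p{\left(j \right)} = \frac{j}{269}$
$\left(\left(153 \left(-153\right) + 236\right) + p{\left(-56 \right)}\right) \left(268787 + \left(\left(Q{\left(-57 \right)} - 110676\right) + \left(16773 + 39258\right)\right)\right) = \left(\left(153 \left(-153\right) + 236\right) + \frac{1}{269} \left(-56\right)\right) \left(268787 + \left(\left(-57 - 110676\right) + \left(16773 + 39258\right)\right)\right) = \left(\left(-23409 + 236\right) - \frac{56}{269}\right) \left(268787 + \left(-110733 + 56031\right)\right) = \left(-23173 - \frac{56}{269}\right) \left(268787 - 54702\right) = \left(- \frac{6233593}{269}\right) 214085 = - \frac{1334518757405}{269}$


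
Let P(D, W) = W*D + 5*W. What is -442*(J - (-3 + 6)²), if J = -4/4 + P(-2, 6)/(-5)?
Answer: 30056/5 ≈ 6011.2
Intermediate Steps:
P(D, W) = 5*W + D*W (P(D, W) = D*W + 5*W = 5*W + D*W)
J = -23/5 (J = -4/4 + (6*(5 - 2))/(-5) = -4*¼ + (6*3)*(-⅕) = -1 + 18*(-⅕) = -1 - 18/5 = -23/5 ≈ -4.6000)
-442*(J - (-3 + 6)²) = -442*(-23/5 - (-3 + 6)²) = -442*(-23/5 - 1*3²) = -442*(-23/5 - 1*9) = -442*(-23/5 - 9) = -442*(-68/5) = 30056/5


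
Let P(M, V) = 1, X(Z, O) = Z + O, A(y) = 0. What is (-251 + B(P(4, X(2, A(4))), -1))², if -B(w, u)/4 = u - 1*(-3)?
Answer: 67081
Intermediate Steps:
X(Z, O) = O + Z
B(w, u) = -12 - 4*u (B(w, u) = -4*(u - 1*(-3)) = -4*(u + 3) = -4*(3 + u) = -12 - 4*u)
(-251 + B(P(4, X(2, A(4))), -1))² = (-251 + (-12 - 4*(-1)))² = (-251 + (-12 + 4))² = (-251 - 8)² = (-259)² = 67081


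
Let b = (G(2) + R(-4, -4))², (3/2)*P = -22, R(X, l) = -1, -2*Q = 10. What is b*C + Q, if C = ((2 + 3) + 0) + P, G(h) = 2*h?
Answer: -92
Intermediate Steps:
Q = -5 (Q = -½*10 = -5)
P = -44/3 (P = (⅔)*(-22) = -44/3 ≈ -14.667)
C = -29/3 (C = ((2 + 3) + 0) - 44/3 = (5 + 0) - 44/3 = 5 - 44/3 = -29/3 ≈ -9.6667)
b = 9 (b = (2*2 - 1)² = (4 - 1)² = 3² = 9)
b*C + Q = 9*(-29/3) - 5 = -87 - 5 = -92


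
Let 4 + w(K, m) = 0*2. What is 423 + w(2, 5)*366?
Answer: -1041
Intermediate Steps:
w(K, m) = -4 (w(K, m) = -4 + 0*2 = -4 + 0 = -4)
423 + w(2, 5)*366 = 423 - 4*366 = 423 - 1464 = -1041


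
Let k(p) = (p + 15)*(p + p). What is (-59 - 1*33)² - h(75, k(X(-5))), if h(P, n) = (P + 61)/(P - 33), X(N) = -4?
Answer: 177676/21 ≈ 8460.8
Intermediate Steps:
k(p) = 2*p*(15 + p) (k(p) = (15 + p)*(2*p) = 2*p*(15 + p))
h(P, n) = (61 + P)/(-33 + P)
(-59 - 1*33)² - h(75, k(X(-5))) = (-59 - 1*33)² - (61 + 75)/(-33 + 75) = (-59 - 33)² - 136/42 = (-92)² - 136/42 = 8464 - 1*68/21 = 8464 - 68/21 = 177676/21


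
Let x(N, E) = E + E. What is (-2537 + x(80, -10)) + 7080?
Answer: 4523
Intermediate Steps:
x(N, E) = 2*E
(-2537 + x(80, -10)) + 7080 = (-2537 + 2*(-10)) + 7080 = (-2537 - 20) + 7080 = -2557 + 7080 = 4523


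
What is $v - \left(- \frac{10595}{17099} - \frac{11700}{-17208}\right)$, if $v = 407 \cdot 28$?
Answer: $\frac{93142684747}{8173322} \approx 11396.0$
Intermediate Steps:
$v = 11396$
$v - \left(- \frac{10595}{17099} - \frac{11700}{-17208}\right) = 11396 - \left(- \frac{10595}{17099} - \frac{11700}{-17208}\right) = 11396 - \left(\left(-10595\right) \frac{1}{17099} - - \frac{325}{478}\right) = 11396 - \left(- \frac{10595}{17099} + \frac{325}{478}\right) = 11396 - \frac{492765}{8173322} = \frac{93142684747}{8173322}$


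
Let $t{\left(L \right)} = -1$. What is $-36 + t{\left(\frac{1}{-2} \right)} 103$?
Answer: $-139$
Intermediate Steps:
$-36 + t{\left(\frac{1}{-2} \right)} 103 = -36 - 103 = -139$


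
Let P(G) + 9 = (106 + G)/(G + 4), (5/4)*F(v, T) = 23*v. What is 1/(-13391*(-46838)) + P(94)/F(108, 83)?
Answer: -76384897859/21811773514608 ≈ -0.0035020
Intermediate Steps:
F(v, T) = 92*v/5 (F(v, T) = 4*(23*v)/5 = 92*v/5)
P(G) = -9 + (106 + G)/(4 + G) (P(G) = -9 + (106 + G)/(G + 4) = -9 + (106 + G)/(4 + G))
1/(-13391*(-46838)) + P(94)/F(108, 83) = 1/(-13391*(-46838)) + (2*(35 - 4*94)/(4 + 94))/(((92/5)*108)) = -1/13391*(-1/46838) + (2*(35 - 376)/98)/(9936/5) = 1/627207658 + (2*(1/98)*(-341))*(5/9936) = 1/627207658 - 341/49*5/9936 = 1/627207658 - 1705/486864 = -76384897859/21811773514608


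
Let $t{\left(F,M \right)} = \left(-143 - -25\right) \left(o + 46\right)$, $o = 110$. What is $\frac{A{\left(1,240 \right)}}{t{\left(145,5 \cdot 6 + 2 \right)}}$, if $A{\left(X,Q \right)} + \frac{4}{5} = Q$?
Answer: $- \frac{23}{1770} \approx -0.012994$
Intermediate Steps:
$A{\left(X,Q \right)} = - \frac{4}{5} + Q$
$t{\left(F,M \right)} = -18408$ ($t{\left(F,M \right)} = \left(-143 - -25\right) \left(110 + 46\right) = \left(-143 + \left(30 - 5\right)\right) 156 = \left(-143 + 25\right) 156 = \left(-118\right) 156 = -18408$)
$\frac{A{\left(1,240 \right)}}{t{\left(145,5 \cdot 6 + 2 \right)}} = \frac{- \frac{4}{5} + 240}{-18408} = \frac{1196}{5} \left(- \frac{1}{18408}\right) = - \frac{23}{1770}$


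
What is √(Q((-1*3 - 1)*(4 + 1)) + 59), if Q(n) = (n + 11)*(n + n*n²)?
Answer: √72239 ≈ 268.77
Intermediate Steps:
Q(n) = (11 + n)*(n + n³)
√(Q((-1*3 - 1)*(4 + 1)) + 59) = √(((-1*3 - 1)*(4 + 1))*(11 + (-1*3 - 1)*(4 + 1) + ((-1*3 - 1)*(4 + 1))³ + 11*((-1*3 - 1)*(4 + 1))²) + 59) = √(((-3 - 1)*5)*(11 + (-3 - 1)*5 + ((-3 - 1)*5)³ + 11*((-3 - 1)*5)²) + 59) = √((-4*5)*(11 - 4*5 + (-4*5)³ + 11*(-4*5)²) + 59) = √(-20*(11 - 20 + (-20)³ + 11*(-20)²) + 59) = √(-20*(11 - 20 - 8000 + 11*400) + 59) = √(-20*(11 - 20 - 8000 + 4400) + 59) = √(-20*(-3609) + 59) = √(72180 + 59) = √72239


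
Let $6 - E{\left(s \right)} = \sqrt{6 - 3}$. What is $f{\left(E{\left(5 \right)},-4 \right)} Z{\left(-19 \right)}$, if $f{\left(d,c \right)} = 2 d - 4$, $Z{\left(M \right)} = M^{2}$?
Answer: $2888 - 722 \sqrt{3} \approx 1637.5$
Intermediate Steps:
$E{\left(s \right)} = 6 - \sqrt{3}$ ($E{\left(s \right)} = 6 - \sqrt{6 - 3} = 6 - \sqrt{3}$)
$f{\left(d,c \right)} = -4 + 2 d$
$f{\left(E{\left(5 \right)},-4 \right)} Z{\left(-19 \right)} = \left(-4 + 2 \left(6 - \sqrt{3}\right)\right) \left(-19\right)^{2} = \left(-4 + \left(12 - 2 \sqrt{3}\right)\right) 361 = \left(8 - 2 \sqrt{3}\right) 361 = 2888 - 722 \sqrt{3}$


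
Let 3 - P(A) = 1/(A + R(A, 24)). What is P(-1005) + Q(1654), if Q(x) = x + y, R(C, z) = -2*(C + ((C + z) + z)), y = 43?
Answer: 4962299/2919 ≈ 1700.0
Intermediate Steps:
R(C, z) = -4*C - 4*z (R(C, z) = -2*(C + (C + 2*z)) = -2*(2*C + 2*z) = -4*C - 4*z)
P(A) = 3 - 1/(-96 - 3*A) (P(A) = 3 - 1/(A + (-4*A - 4*24)) = 3 - 1/(A + (-4*A - 96)) = 3 - 1/(A + (-96 - 4*A)) = 3 - 1/(-96 - 3*A))
Q(x) = 43 + x (Q(x) = x + 43 = 43 + x)
P(-1005) + Q(1654) = (289 + 9*(-1005))/(3*(32 - 1005)) + (43 + 1654) = (⅓)*(289 - 9045)/(-973) + 1697 = (⅓)*(-1/973)*(-8756) + 1697 = 8756/2919 + 1697 = 4962299/2919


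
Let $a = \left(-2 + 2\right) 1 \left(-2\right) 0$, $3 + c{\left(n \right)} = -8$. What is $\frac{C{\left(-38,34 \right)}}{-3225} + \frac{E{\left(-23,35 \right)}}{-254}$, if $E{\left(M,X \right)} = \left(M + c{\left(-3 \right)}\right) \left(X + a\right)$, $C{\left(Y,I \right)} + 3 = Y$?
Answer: $\frac{1924082}{409575} \approx 4.6978$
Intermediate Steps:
$c{\left(n \right)} = -11$ ($c{\left(n \right)} = -3 - 8 = -11$)
$a = 0$ ($a = 0 \cdot 1 \left(-2\right) 0 = 0 \left(-2\right) 0 = 0 \cdot 0 = 0$)
$C{\left(Y,I \right)} = -3 + Y$
$E{\left(M,X \right)} = X \left(-11 + M\right)$ ($E{\left(M,X \right)} = \left(M - 11\right) \left(X + 0\right) = \left(-11 + M\right) X = X \left(-11 + M\right)$)
$\frac{C{\left(-38,34 \right)}}{-3225} + \frac{E{\left(-23,35 \right)}}{-254} = \frac{-3 - 38}{-3225} + \frac{35 \left(-11 - 23\right)}{-254} = \left(-41\right) \left(- \frac{1}{3225}\right) + 35 \left(-34\right) \left(- \frac{1}{254}\right) = \frac{41}{3225} - - \frac{595}{127} = \frac{41}{3225} + \frac{595}{127} = \frac{1924082}{409575}$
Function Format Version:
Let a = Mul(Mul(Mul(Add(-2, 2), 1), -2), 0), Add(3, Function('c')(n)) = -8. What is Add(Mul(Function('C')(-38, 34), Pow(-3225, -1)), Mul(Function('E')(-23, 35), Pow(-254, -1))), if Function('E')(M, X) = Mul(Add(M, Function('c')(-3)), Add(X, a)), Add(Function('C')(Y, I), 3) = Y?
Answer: Rational(1924082, 409575) ≈ 4.6978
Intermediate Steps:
Function('c')(n) = -11 (Function('c')(n) = Add(-3, -8) = -11)
a = 0 (a = Mul(Mul(Mul(0, 1), -2), 0) = Mul(Mul(0, -2), 0) = Mul(0, 0) = 0)
Function('C')(Y, I) = Add(-3, Y)
Function('E')(M, X) = Mul(X, Add(-11, M)) (Function('E')(M, X) = Mul(Add(M, -11), Add(X, 0)) = Mul(Add(-11, M), X) = Mul(X, Add(-11, M)))
Add(Mul(Function('C')(-38, 34), Pow(-3225, -1)), Mul(Function('E')(-23, 35), Pow(-254, -1))) = Add(Mul(Add(-3, -38), Pow(-3225, -1)), Mul(Mul(35, Add(-11, -23)), Pow(-254, -1))) = Add(Mul(-41, Rational(-1, 3225)), Mul(Mul(35, -34), Rational(-1, 254))) = Add(Rational(41, 3225), Mul(-1190, Rational(-1, 254))) = Add(Rational(41, 3225), Rational(595, 127)) = Rational(1924082, 409575)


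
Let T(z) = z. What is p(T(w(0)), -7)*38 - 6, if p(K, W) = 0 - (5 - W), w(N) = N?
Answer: -462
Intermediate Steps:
p(K, W) = -5 + W (p(K, W) = 0 + (-5 + W) = -5 + W)
p(T(w(0)), -7)*38 - 6 = (-5 - 7)*38 - 6 = -12*38 - 6 = -456 - 6 = -462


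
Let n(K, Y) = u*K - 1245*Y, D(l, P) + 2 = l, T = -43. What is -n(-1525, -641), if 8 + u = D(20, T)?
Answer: -782795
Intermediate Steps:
D(l, P) = -2 + l
u = 10 (u = -8 + (-2 + 20) = -8 + 18 = 10)
n(K, Y) = -1245*Y + 10*K (n(K, Y) = 10*K - 1245*Y = -1245*Y + 10*K)
-n(-1525, -641) = -(-1245*(-641) + 10*(-1525)) = -(798045 - 15250) = -1*782795 = -782795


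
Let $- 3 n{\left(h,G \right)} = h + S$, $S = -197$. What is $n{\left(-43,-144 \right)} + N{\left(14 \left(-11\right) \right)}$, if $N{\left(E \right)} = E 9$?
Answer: $-1306$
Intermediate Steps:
$n{\left(h,G \right)} = \frac{197}{3} - \frac{h}{3}$ ($n{\left(h,G \right)} = - \frac{h - 197}{3} = - \frac{-197 + h}{3} = \frac{197}{3} - \frac{h}{3}$)
$N{\left(E \right)} = 9 E$
$n{\left(-43,-144 \right)} + N{\left(14 \left(-11\right) \right)} = \left(\frac{197}{3} - - \frac{43}{3}\right) + 9 \cdot 14 \left(-11\right) = \left(\frac{197}{3} + \frac{43}{3}\right) + 9 \left(-154\right) = 80 - 1386 = -1306$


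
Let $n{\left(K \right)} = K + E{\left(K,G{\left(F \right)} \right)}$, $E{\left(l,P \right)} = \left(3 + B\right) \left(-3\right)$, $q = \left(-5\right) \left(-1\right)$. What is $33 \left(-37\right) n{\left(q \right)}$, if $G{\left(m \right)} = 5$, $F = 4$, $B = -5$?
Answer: $-13431$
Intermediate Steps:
$q = 5$
$E{\left(l,P \right)} = 6$ ($E{\left(l,P \right)} = \left(3 - 5\right) \left(-3\right) = \left(-2\right) \left(-3\right) = 6$)
$n{\left(K \right)} = 6 + K$ ($n{\left(K \right)} = K + 6 = 6 + K$)
$33 \left(-37\right) n{\left(q \right)} = 33 \left(-37\right) \left(6 + 5\right) = \left(-1221\right) 11 = -13431$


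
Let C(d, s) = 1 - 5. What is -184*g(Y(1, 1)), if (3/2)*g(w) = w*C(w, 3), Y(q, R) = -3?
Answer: -1472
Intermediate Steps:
C(d, s) = -4
g(w) = -8*w/3 (g(w) = 2*(w*(-4))/3 = 2*(-4*w)/3 = -8*w/3)
-184*g(Y(1, 1)) = -(-1472)*(-3)/3 = -184*8 = -1472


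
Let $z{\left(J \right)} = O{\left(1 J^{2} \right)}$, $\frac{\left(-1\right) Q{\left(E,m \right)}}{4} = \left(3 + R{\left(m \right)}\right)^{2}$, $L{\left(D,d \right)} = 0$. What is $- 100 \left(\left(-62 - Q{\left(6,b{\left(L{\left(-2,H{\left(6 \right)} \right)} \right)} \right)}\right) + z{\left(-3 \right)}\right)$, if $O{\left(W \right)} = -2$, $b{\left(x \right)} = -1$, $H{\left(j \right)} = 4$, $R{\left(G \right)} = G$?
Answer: $4800$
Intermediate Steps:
$Q{\left(E,m \right)} = - 4 \left(3 + m\right)^{2}$
$z{\left(J \right)} = -2$
$- 100 \left(\left(-62 - Q{\left(6,b{\left(L{\left(-2,H{\left(6 \right)} \right)} \right)} \right)}\right) + z{\left(-3 \right)}\right) = - 100 \left(\left(-62 - - 4 \left(3 - 1\right)^{2}\right) - 2\right) = - 100 \left(\left(-62 - - 4 \cdot 2^{2}\right) - 2\right) = - 100 \left(\left(-62 - \left(-4\right) 4\right) - 2\right) = - 100 \left(\left(-62 - -16\right) - 2\right) = - 100 \left(\left(-62 + 16\right) - 2\right) = - 100 \left(-46 - 2\right) = \left(-100\right) \left(-48\right) = 4800$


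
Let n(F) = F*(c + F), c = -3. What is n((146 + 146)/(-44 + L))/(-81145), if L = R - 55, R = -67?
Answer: -11534/111801581 ≈ -0.00010316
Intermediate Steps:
L = -122 (L = -67 - 55 = -122)
n(F) = F*(-3 + F)
n((146 + 146)/(-44 + L))/(-81145) = (((146 + 146)/(-44 - 122))*(-3 + (146 + 146)/(-44 - 122)))/(-81145) = ((292/(-166))*(-3 + 292/(-166)))*(-1/81145) = ((292*(-1/166))*(-3 + 292*(-1/166)))*(-1/81145) = -146*(-3 - 146/83)/83*(-1/81145) = -146/83*(-395/83)*(-1/81145) = (57670/6889)*(-1/81145) = -11534/111801581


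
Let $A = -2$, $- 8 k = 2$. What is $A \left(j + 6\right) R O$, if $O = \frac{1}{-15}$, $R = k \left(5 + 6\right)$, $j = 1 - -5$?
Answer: $- \frac{22}{5} \approx -4.4$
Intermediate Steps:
$k = - \frac{1}{4}$ ($k = \left(- \frac{1}{8}\right) 2 = - \frac{1}{4} \approx -0.25$)
$j = 6$ ($j = 1 + 5 = 6$)
$R = - \frac{11}{4}$ ($R = - \frac{5 + 6}{4} = \left(- \frac{1}{4}\right) 11 = - \frac{11}{4} \approx -2.75$)
$O = - \frac{1}{15} \approx -0.066667$
$A \left(j + 6\right) R O = - 2 \left(6 + 6\right) \left(- \frac{11}{4}\right) \left(- \frac{1}{15}\right) = \left(-2\right) 12 \left(- \frac{11}{4}\right) \left(- \frac{1}{15}\right) = \left(-24\right) \left(- \frac{11}{4}\right) \left(- \frac{1}{15}\right) = 66 \left(- \frac{1}{15}\right) = - \frac{22}{5}$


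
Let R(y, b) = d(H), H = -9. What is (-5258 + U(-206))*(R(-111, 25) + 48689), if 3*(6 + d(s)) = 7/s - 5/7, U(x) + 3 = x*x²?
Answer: -80481794247461/189 ≈ -4.2583e+11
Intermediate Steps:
U(x) = -3 + x³ (U(x) = -3 + x*x² = -3 + x³)
d(s) = -131/21 + 7/(3*s) (d(s) = -6 + (7/s - 5/7)/3 = -6 + (-5/7 + 7/s)/3 = -6 + (-5/21 + 7/(3*s)) = -131/21 + 7/(3*s))
R(y, b) = -1228/189 (R(y, b) = (1/21)*(49 - 131*(-9))/(-9) = (1/21)*(-⅑)*(49 + 1179) = (1/21)*(-⅑)*1228 = -1228/189)
(-5258 + U(-206))*(R(-111, 25) + 48689) = (-5258 + (-3 + (-206)³))*(-1228/189 + 48689) = (-5258 + (-3 - 8741816))*(9200993/189) = (-5258 - 8741819)*(9200993/189) = -8747077*9200993/189 = -80481794247461/189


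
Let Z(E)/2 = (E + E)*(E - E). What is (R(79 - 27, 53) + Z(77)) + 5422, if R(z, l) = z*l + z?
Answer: 8230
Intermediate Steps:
Z(E) = 0 (Z(E) = 2*((E + E)*(E - E)) = 2*((2*E)*0) = 2*0 = 0)
R(z, l) = z + l*z (R(z, l) = l*z + z = z + l*z)
(R(79 - 27, 53) + Z(77)) + 5422 = ((79 - 27)*(1 + 53) + 0) + 5422 = (52*54 + 0) + 5422 = (2808 + 0) + 5422 = 2808 + 5422 = 8230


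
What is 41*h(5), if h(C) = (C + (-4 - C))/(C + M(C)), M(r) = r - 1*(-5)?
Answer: -164/15 ≈ -10.933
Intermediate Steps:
M(r) = 5 + r (M(r) = r + 5 = 5 + r)
h(C) = -4/(5 + 2*C) (h(C) = (C + (-4 - C))/(C + (5 + C)) = -4/(5 + 2*C))
41*h(5) = 41*(-4/(5 + 2*5)) = 41*(-4/(5 + 10)) = 41*(-4/15) = -164/15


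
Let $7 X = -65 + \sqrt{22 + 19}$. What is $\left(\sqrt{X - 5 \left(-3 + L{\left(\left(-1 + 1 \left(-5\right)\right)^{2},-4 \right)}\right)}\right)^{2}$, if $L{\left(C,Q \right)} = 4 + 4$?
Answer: $- \frac{240}{7} + \frac{\sqrt{41}}{7} \approx -33.371$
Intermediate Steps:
$L{\left(C,Q \right)} = 8$
$X = - \frac{65}{7} + \frac{\sqrt{41}}{7}$ ($X = \frac{-65 + \sqrt{22 + 19}}{7} = \frac{-65 + \sqrt{41}}{7} = - \frac{65}{7} + \frac{\sqrt{41}}{7} \approx -8.371$)
$\left(\sqrt{X - 5 \left(-3 + L{\left(\left(-1 + 1 \left(-5\right)\right)^{2},-4 \right)}\right)}\right)^{2} = \left(\sqrt{\left(- \frac{65}{7} + \frac{\sqrt{41}}{7}\right) - 5 \left(-3 + 8\right)}\right)^{2} = \left(\sqrt{\left(- \frac{65}{7} + \frac{\sqrt{41}}{7}\right) - 25}\right)^{2} = \left(\sqrt{- \frac{240}{7} + \frac{\sqrt{41}}{7}}\right)^{2} = - \frac{240}{7} + \frac{\sqrt{41}}{7}$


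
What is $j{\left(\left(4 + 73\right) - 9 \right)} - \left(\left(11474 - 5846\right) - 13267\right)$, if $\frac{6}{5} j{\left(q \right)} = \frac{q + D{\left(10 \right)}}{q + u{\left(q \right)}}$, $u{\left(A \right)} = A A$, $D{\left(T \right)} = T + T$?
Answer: $\frac{26881696}{3519} \approx 7639.0$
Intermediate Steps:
$D{\left(T \right)} = 2 T$
$u{\left(A \right)} = A^{2}$
$j{\left(q \right)} = \frac{5 \left(20 + q\right)}{6 \left(q + q^{2}\right)}$ ($j{\left(q \right)} = \frac{5 \frac{q + 2 \cdot 10}{q + q^{2}}}{6} = \frac{5 \frac{q + 20}{q + q^{2}}}{6} = \frac{5 \frac{20 + q}{q + q^{2}}}{6} = \frac{5 \left(20 + q\right)}{6 \left(q + q^{2}\right)}$)
$j{\left(\left(4 + 73\right) - 9 \right)} - \left(\left(11474 - 5846\right) - 13267\right) = \frac{5 \left(20 + \left(\left(4 + 73\right) - 9\right)\right)}{6 \left(\left(4 + 73\right) - 9\right) \left(1 + \left(\left(4 + 73\right) - 9\right)\right)} - \left(\left(11474 - 5846\right) - 13267\right) = \frac{5 \left(20 + \left(77 - 9\right)\right)}{6 \left(77 - 9\right) \left(1 + \left(77 - 9\right)\right)} - \left(5628 - 13267\right) = \frac{5 \left(20 + 68\right)}{6 \cdot 68 \left(1 + 68\right)} - -7639 = \frac{5}{6} \cdot \frac{1}{68} \cdot \frac{1}{69} \cdot 88 + 7639 = \frac{55}{3519} + 7639 = \frac{26881696}{3519}$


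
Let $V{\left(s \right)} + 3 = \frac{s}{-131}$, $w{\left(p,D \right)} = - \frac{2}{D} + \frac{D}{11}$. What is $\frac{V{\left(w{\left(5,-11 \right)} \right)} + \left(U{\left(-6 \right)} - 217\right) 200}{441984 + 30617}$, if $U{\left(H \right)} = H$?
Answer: $- \frac{64272914}{681018041} \approx -0.094378$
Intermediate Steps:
$w{\left(p,D \right)} = - \frac{2}{D} + \frac{D}{11}$ ($w{\left(p,D \right)} = - \frac{2}{D} + D \frac{1}{11} = - \frac{2}{D} + \frac{D}{11}$)
$V{\left(s \right)} = -3 - \frac{s}{131}$ ($V{\left(s \right)} = -3 + \frac{s}{-131} = -3 + s \left(- \frac{1}{131}\right) = -3 - \frac{s}{131}$)
$\frac{V{\left(w{\left(5,-11 \right)} \right)} + \left(U{\left(-6 \right)} - 217\right) 200}{441984 + 30617} = \frac{\left(-3 - \frac{- \frac{2}{-11} + \frac{1}{11} \left(-11\right)}{131}\right) + \left(-6 - 217\right) 200}{441984 + 30617} = \frac{\left(-3 - \frac{\left(-2\right) \left(- \frac{1}{11}\right) - 1}{131}\right) - 44600}{472601} = \left(\left(-3 - \frac{\frac{2}{11} - 1}{131}\right) - 44600\right) \frac{1}{472601} = \left(\left(-3 - - \frac{9}{1441}\right) - 44600\right) \frac{1}{472601} = \left(\left(-3 + \frac{9}{1441}\right) - 44600\right) \frac{1}{472601} = \left(- \frac{4314}{1441} - 44600\right) \frac{1}{472601} = \left(- \frac{64272914}{1441}\right) \frac{1}{472601} = - \frac{64272914}{681018041}$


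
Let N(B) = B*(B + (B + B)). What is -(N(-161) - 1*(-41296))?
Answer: -119059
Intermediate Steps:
N(B) = 3*B² (N(B) = B*(B + 2*B) = B*(3*B) = 3*B²)
-(N(-161) - 1*(-41296)) = -(3*(-161)² - 1*(-41296)) = -(3*25921 + 41296) = -(77763 + 41296) = -1*119059 = -119059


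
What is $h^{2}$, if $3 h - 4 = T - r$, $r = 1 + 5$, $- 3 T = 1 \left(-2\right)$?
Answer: $\frac{16}{81} \approx 0.19753$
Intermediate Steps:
$T = \frac{2}{3}$ ($T = - \frac{1 \left(-2\right)}{3} = \left(- \frac{1}{3}\right) \left(-2\right) = \frac{2}{3} \approx 0.66667$)
$r = 6$
$h = - \frac{4}{9}$ ($h = \frac{4}{3} + \frac{\frac{2}{3} - 6}{3} = \frac{4}{3} + \frac{1}{3} \left(- \frac{16}{3}\right) = \frac{4}{3} - \frac{16}{9} = - \frac{4}{9} \approx -0.44444$)
$h^{2} = \left(- \frac{4}{9}\right)^{2} = \frac{16}{81}$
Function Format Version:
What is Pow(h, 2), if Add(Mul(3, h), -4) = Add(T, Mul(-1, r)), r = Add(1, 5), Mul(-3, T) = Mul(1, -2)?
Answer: Rational(16, 81) ≈ 0.19753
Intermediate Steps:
T = Rational(2, 3) (T = Mul(Rational(-1, 3), Mul(1, -2)) = Mul(Rational(-1, 3), -2) = Rational(2, 3) ≈ 0.66667)
r = 6
h = Rational(-4, 9) (h = Add(Rational(4, 3), Mul(Rational(1, 3), Add(Rational(2, 3), Mul(-1, 6)))) = Add(Rational(4, 3), Mul(Rational(1, 3), Add(Rational(2, 3), -6))) = Add(Rational(4, 3), Mul(Rational(1, 3), Rational(-16, 3))) = Add(Rational(4, 3), Rational(-16, 9)) = Rational(-4, 9) ≈ -0.44444)
Pow(h, 2) = Pow(Rational(-4, 9), 2) = Rational(16, 81)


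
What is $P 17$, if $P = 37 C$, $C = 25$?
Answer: $15725$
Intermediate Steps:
$P = 925$ ($P = 37 \cdot 25 = 925$)
$P 17 = 925 \cdot 17 = 15725$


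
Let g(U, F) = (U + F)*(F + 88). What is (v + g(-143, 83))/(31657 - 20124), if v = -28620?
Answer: -38880/11533 ≈ -3.3712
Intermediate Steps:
g(U, F) = (88 + F)*(F + U) (g(U, F) = (F + U)*(88 + F) = (88 + F)*(F + U))
(v + g(-143, 83))/(31657 - 20124) = (-28620 + (83**2 + 88*83 + 88*(-143) + 83*(-143)))/(31657 - 20124) = (-28620 + (6889 + 7304 - 12584 - 11869))/11533 = (-28620 - 10260)*(1/11533) = -38880*1/11533 = -38880/11533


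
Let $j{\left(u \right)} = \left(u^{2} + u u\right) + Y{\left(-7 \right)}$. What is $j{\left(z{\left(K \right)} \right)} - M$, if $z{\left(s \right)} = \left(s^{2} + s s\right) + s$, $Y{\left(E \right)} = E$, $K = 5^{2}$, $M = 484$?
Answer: $3250759$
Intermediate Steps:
$K = 25$
$z{\left(s \right)} = s + 2 s^{2}$ ($z{\left(s \right)} = \left(s^{2} + s^{2}\right) + s = 2 s^{2} + s = s + 2 s^{2}$)
$j{\left(u \right)} = -7 + 2 u^{2}$ ($j{\left(u \right)} = \left(u^{2} + u u\right) - 7 = \left(u^{2} + u^{2}\right) - 7 = 2 u^{2} - 7 = -7 + 2 u^{2}$)
$j{\left(z{\left(K \right)} \right)} - M = \left(-7 + 2 \left(25 \left(1 + 2 \cdot 25\right)\right)^{2}\right) - 484 = \left(-7 + 2 \left(25 \left(1 + 50\right)\right)^{2}\right) - 484 = \left(-7 + 2 \left(25 \cdot 51\right)^{2}\right) - 484 = \left(-7 + 2 \cdot 1275^{2}\right) - 484 = \left(-7 + 2 \cdot 1625625\right) - 484 = \left(-7 + 3251250\right) - 484 = 3251243 - 484 = 3250759$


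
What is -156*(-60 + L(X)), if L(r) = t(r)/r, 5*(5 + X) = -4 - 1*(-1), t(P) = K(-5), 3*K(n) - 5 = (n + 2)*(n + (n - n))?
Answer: 66820/7 ≈ 9545.7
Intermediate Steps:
K(n) = 5/3 + n*(2 + n)/3 (K(n) = 5/3 + ((n + 2)*(n + (n - n)))/3 = 5/3 + ((2 + n)*(n + 0))/3 = 5/3 + ((2 + n)*n)/3 = 5/3 + (n*(2 + n))/3 = 5/3 + n*(2 + n)/3)
t(P) = 20/3 (t(P) = 5/3 + (1/3)*(-5)**2 + (2/3)*(-5) = 5/3 + (1/3)*25 - 10/3 = 5/3 + 25/3 - 10/3 = 20/3)
X = -28/5 (X = -5 + (-4 - 1*(-1))/5 = -5 + (-4 + 1)/5 = -5 + (1/5)*(-3) = -5 - 3/5 = -28/5 ≈ -5.6000)
L(r) = 20/(3*r)
-156*(-60 + L(X)) = -156*(-60 + 20/(3*(-28/5))) = -156*(-60 + (20/3)*(-5/28)) = -156*(-60 - 25/21) = -156*(-1285/21) = 66820/7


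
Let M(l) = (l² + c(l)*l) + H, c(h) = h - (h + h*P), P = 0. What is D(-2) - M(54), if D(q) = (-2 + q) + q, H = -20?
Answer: -2902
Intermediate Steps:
c(h) = 0 (c(h) = h - (h + h*0) = h - (h + 0) = h - h = 0)
D(q) = -2 + 2*q
M(l) = -20 + l² (M(l) = (l² + 0*l) - 20 = (l² + 0) - 20 = l² - 20 = -20 + l²)
D(-2) - M(54) = (-2 + 2*(-2)) - (-20 + 54²) = (-2 - 4) - (-20 + 2916) = -6 - 1*2896 = -6 - 2896 = -2902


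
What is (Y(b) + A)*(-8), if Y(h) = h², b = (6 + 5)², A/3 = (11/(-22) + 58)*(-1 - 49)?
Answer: -48128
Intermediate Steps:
A = -8625 (A = 3*((11/(-22) + 58)*(-1 - 49)) = 3*((11*(-1/22) + 58)*(-50)) = 3*((-½ + 58)*(-50)) = 3*((115/2)*(-50)) = 3*(-2875) = -8625)
b = 121 (b = 11² = 121)
(Y(b) + A)*(-8) = (121² - 8625)*(-8) = (14641 - 8625)*(-8) = 6016*(-8) = -48128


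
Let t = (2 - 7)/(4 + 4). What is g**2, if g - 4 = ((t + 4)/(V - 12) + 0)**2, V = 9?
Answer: 113569/4096 ≈ 27.727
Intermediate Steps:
t = -5/8 ≈ -0.62500
g = 337/64 (g = 4 + ((-5/8 + 4)/(9 - 12) + 0)**2 = 4 + ((27/8)/(-3) + 0)**2 = 4 + ((27/8)*(-1/3) + 0)**2 = 4 + (-9/8 + 0)**2 = 4 + (-9/8)**2 = 4 + 81/64 = 337/64 ≈ 5.2656)
g**2 = (337/64)**2 = 113569/4096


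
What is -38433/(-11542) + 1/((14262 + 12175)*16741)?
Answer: 17009746984303/5108279331814 ≈ 3.3298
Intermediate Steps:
-38433/(-11542) + 1/((14262 + 12175)*16741) = -38433*(-1/11542) + (1/16741)/26437 = 38433/11542 + (1/26437)*(1/16741) = 38433/11542 + 1/442581817 = 17009746984303/5108279331814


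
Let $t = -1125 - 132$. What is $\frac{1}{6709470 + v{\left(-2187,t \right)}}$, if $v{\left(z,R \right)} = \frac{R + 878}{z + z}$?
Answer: $\frac{4374}{29347222159} \approx 1.4904 \cdot 10^{-7}$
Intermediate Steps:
$t = -1257$
$v{\left(z,R \right)} = \frac{878 + R}{2 z}$
$\frac{1}{6709470 + v{\left(-2187,t \right)}} = \frac{1}{6709470 + \frac{878 - 1257}{2 \left(-2187\right)}} = \frac{1}{6709470 + \frac{1}{2} \left(- \frac{1}{2187}\right) \left(-379\right)} = \frac{1}{6709470 + \frac{379}{4374}} = \frac{1}{\frac{29347222159}{4374}} = \frac{4374}{29347222159}$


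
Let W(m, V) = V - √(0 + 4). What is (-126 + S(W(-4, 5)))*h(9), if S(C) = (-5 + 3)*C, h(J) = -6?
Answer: 792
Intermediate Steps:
W(m, V) = -2 + V (W(m, V) = V - √4 = V - 1*2 = V - 2 = -2 + V)
S(C) = -2*C
(-126 + S(W(-4, 5)))*h(9) = (-126 - 2*(-2 + 5))*(-6) = (-126 - 2*3)*(-6) = (-126 - 6)*(-6) = -132*(-6) = 792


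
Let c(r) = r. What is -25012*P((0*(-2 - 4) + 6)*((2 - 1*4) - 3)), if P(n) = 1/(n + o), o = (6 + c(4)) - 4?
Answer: 6253/6 ≈ 1042.2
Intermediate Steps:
o = 6 (o = (6 + 4) - 4 = 10 - 4 = 6)
P(n) = 1/(6 + n) (P(n) = 1/(n + 6) = 1/(6 + n))
-25012*P((0*(-2 - 4) + 6)*((2 - 1*4) - 3)) = -25012/(6 + (0*(-2 - 4) + 6)*((2 - 1*4) - 3)) = -25012/(6 + (0*(-6) + 6)*((2 - 4) - 3)) = -25012/(6 + (0 + 6)*(-2 - 3)) = -25012/(6 + 6*(-5)) = -25012/(6 - 30) = -25012/(-24) = -25012*(-1/24) = 6253/6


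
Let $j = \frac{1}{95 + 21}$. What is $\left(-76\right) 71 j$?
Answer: $- \frac{1349}{29} \approx -46.517$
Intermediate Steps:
$j = \frac{1}{116} \approx 0.0086207$
$\left(-76\right) 71 j = \left(-76\right) 71 \cdot \frac{1}{116} = \left(-5396\right) \frac{1}{116} = - \frac{1349}{29}$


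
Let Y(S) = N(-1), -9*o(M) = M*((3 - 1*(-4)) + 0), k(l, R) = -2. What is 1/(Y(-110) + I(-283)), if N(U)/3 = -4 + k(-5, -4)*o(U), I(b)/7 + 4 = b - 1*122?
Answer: -3/8639 ≈ -0.00034726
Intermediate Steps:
I(b) = -882 + 7*b (I(b) = -28 + 7*(b - 1*122) = -28 + 7*(b - 122) = -28 + 7*(-122 + b) = -28 + (-854 + 7*b) = -882 + 7*b)
o(M) = -7*M/9 (o(M) = -M*((3 - 1*(-4)) + 0)/9 = -M*((3 + 4) + 0)/9 = -M*(7 + 0)/9 = -M*7/9 = -7*M/9)
N(U) = -12 + 14*U/3 (N(U) = 3*(-4 - (-14)*U/9) = 3*(-4 + 14*U/9) = -12 + 14*U/3)
Y(S) = -50/3 (Y(S) = -12 + (14/3)*(-1) = -12 - 14/3 = -50/3)
1/(Y(-110) + I(-283)) = 1/(-50/3 + (-882 + 7*(-283))) = 1/(-50/3 + (-882 - 1981)) = 1/(-50/3 - 2863) = 1/(-8639/3) = -3/8639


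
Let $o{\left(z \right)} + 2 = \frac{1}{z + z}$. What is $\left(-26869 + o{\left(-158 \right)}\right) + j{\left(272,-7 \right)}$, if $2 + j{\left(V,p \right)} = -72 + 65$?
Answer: $- \frac{8494081}{316} \approx -26880.0$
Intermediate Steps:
$j{\left(V,p \right)} = -9$ ($j{\left(V,p \right)} = -2 + \left(-72 + 65\right) = -2 - 7 = -9$)
$o{\left(z \right)} = -2 + \frac{1}{2 z}$ ($o{\left(z \right)} = -2 + \frac{1}{z + z} = -2 + \frac{1}{2 z}$)
$\left(-26869 + o{\left(-158 \right)}\right) + j{\left(272,-7 \right)} = \left(-26869 - \left(2 - \frac{1}{2 \left(-158\right)}\right)\right) - 9 = \left(-26869 + \left(-2 + \frac{1}{2} \left(- \frac{1}{158}\right)\right)\right) - 9 = \left(-26869 - \frac{633}{316}\right) - 9 = - \frac{8491237}{316} - 9 = - \frac{8494081}{316}$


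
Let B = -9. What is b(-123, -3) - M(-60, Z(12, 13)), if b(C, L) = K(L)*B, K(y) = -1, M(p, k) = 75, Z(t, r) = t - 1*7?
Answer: -66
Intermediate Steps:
Z(t, r) = -7 + t (Z(t, r) = t - 7 = -7 + t)
b(C, L) = 9 (b(C, L) = -1*(-9) = 9)
b(-123, -3) - M(-60, Z(12, 13)) = 9 - 1*75 = 9 - 75 = -66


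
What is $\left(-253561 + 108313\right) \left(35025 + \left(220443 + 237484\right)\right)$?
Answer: $-71600292096$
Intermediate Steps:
$\left(-253561 + 108313\right) \left(35025 + \left(220443 + 237484\right)\right) = - 145248 \left(35025 + 457927\right) = \left(-145248\right) 492952 = -71600292096$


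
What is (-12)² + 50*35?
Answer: 1894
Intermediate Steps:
(-12)² + 50*35 = 144 + 1750 = 1894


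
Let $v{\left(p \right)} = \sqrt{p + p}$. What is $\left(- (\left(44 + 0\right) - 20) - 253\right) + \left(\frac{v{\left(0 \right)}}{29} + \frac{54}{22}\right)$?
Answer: $- \frac{3020}{11} \approx -274.55$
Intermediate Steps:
$v{\left(p \right)} = \sqrt{2} \sqrt{p}$ ($v{\left(p \right)} = \sqrt{2 p} = \sqrt{2} \sqrt{p}$)
$\left(- (\left(44 + 0\right) - 20) - 253\right) + \left(\frac{v{\left(0 \right)}}{29} + \frac{54}{22}\right) = \left(- (\left(44 + 0\right) - 20) - 253\right) + \left(\frac{\sqrt{2} \sqrt{0}}{29} + \frac{54}{22}\right) = \left(- (44 - 20) - 253\right) + \left(\sqrt{2} \cdot 0 \cdot \frac{1}{29} + 54 \cdot \frac{1}{22}\right) = \left(\left(-1\right) 24 - 253\right) + \left(0 \cdot \frac{1}{29} + \frac{27}{11}\right) = \left(-24 - 253\right) + \left(0 + \frac{27}{11}\right) = -277 + \frac{27}{11} = - \frac{3020}{11}$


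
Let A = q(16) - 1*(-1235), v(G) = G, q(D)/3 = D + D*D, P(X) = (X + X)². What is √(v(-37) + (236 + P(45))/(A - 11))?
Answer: I*√2140215/255 ≈ 5.737*I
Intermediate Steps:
P(X) = 4*X² (P(X) = (2*X)² = 4*X²)
q(D) = 3*D + 3*D² (q(D) = 3*(D + D*D) = 3*(D + D²) = 3*D + 3*D²)
A = 2051 (A = 3*16*(1 + 16) - 1*(-1235) = 3*16*17 + 1235 = 816 + 1235 = 2051)
√(v(-37) + (236 + P(45))/(A - 11)) = √(-37 + (236 + 4*45²)/(2051 - 11)) = √(-37 + (236 + 4*2025)/2040) = √(-37 + (236 + 8100)*(1/2040)) = √(-37 + 8336*(1/2040)) = √(-37 + 1042/255) = √(-8393/255) = I*√2140215/255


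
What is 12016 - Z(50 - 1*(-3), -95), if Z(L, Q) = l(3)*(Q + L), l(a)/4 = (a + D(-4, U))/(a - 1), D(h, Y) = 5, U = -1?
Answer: 12688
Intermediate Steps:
l(a) = 4*(5 + a)/(-1 + a) (l(a) = 4*((a + 5)/(a - 1)) = 4*((5 + a)/(-1 + a)) = 4*(5 + a)/(-1 + a))
Z(L, Q) = 16*L + 16*Q (Z(L, Q) = (4*(5 + 3)/(-1 + 3))*(Q + L) = (4*8/2)*(L + Q) = (4*(½)*8)*(L + Q) = 16*(L + Q) = 16*L + 16*Q)
12016 - Z(50 - 1*(-3), -95) = 12016 - (16*(50 - 1*(-3)) + 16*(-95)) = 12016 - (16*(50 + 3) - 1520) = 12016 - (16*53 - 1520) = 12016 - (848 - 1520) = 12016 - 1*(-672) = 12016 + 672 = 12688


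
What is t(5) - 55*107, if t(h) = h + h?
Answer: -5875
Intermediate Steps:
t(h) = 2*h
t(5) - 55*107 = 2*5 - 55*107 = 10 - 5885 = -5875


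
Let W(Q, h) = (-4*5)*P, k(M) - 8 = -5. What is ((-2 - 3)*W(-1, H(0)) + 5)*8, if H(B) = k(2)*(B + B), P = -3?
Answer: -2360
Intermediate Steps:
k(M) = 3 (k(M) = 8 - 5 = 3)
H(B) = 6*B (H(B) = 3*(B + B) = 3*(2*B) = 6*B)
W(Q, h) = 60 (W(Q, h) = -4*5*(-3) = -20*(-3) = 60)
((-2 - 3)*W(-1, H(0)) + 5)*8 = ((-2 - 3)*60 + 5)*8 = (-5*60 + 5)*8 = (-300 + 5)*8 = -295*8 = -2360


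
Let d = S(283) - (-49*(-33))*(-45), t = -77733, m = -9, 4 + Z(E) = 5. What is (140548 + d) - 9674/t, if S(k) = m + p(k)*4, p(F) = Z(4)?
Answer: 16581080438/77733 ≈ 2.1331e+5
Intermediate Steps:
Z(E) = 1 (Z(E) = -4 + 5 = 1)
p(F) = 1
S(k) = -5 (S(k) = -9 + 1*4 = -9 + 4 = -5)
d = 72760 (d = -5 - (-49*(-33))*(-45) = -5 - 1617*(-45) = -5 - 1*(-72765) = -5 + 72765 = 72760)
(140548 + d) - 9674/t = (140548 + 72760) - 9674/(-77733) = 213308 - 9674*(-1/77733) = 213308 + 9674/77733 = 16581080438/77733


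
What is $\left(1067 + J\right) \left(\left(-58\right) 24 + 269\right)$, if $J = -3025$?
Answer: $2198834$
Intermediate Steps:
$\left(1067 + J\right) \left(\left(-58\right) 24 + 269\right) = \left(1067 - 3025\right) \left(\left(-58\right) 24 + 269\right) = - 1958 \left(-1392 + 269\right) = \left(-1958\right) \left(-1123\right) = 2198834$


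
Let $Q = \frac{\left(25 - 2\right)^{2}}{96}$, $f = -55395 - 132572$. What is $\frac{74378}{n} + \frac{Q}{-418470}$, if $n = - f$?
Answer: $\frac{229838221909}{580863142080} \approx 0.39568$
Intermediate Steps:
$f = -187967$ ($f = -55395 - 132572 = -187967$)
$n = 187967$ ($n = \left(-1\right) \left(-187967\right) = 187967$)
$Q = \frac{529}{96}$ ($Q = \frac{23^{2}}{96} = \frac{1}{96} \cdot 529 = \frac{529}{96} \approx 5.5104$)
$\frac{74378}{n} + \frac{Q}{-418470} = \frac{74378}{187967} + \frac{529}{96 \left(-418470\right)} = 74378 \cdot \frac{1}{187967} + \frac{529}{96} \left(- \frac{1}{418470}\right) = \frac{74378}{187967} - \frac{529}{40173120} = \frac{229838221909}{580863142080}$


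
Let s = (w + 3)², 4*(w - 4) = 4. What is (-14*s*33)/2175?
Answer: -9856/725 ≈ -13.594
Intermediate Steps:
w = 5 (w = 4 + (¼)*4 = 4 + 1 = 5)
s = 64 (s = (5 + 3)² = 8² = 64)
(-14*s*33)/2175 = (-14*64*33)/2175 = -896*33*(1/2175) = -29568*1/2175 = -9856/725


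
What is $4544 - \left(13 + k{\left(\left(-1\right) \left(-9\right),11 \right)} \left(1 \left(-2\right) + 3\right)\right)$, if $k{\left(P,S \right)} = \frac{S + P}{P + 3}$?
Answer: $\frac{13588}{3} \approx 4529.3$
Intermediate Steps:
$k{\left(P,S \right)} = \frac{P + S}{3 + P}$
$4544 - \left(13 + k{\left(\left(-1\right) \left(-9\right),11 \right)} \left(1 \left(-2\right) + 3\right)\right) = 4544 - \left(13 + \frac{\left(-1\right) \left(-9\right) + 11}{3 - -9} \left(1 \left(-2\right) + 3\right)\right) = 4544 - \left(13 + \frac{9 + 11}{3 + 9} \left(-2 + 3\right)\right) = 4544 - \left(13 + \frac{1}{12} \cdot 20 \cdot 1\right) = 4544 - \left(13 + \frac{5}{3} \cdot 1\right) = 4544 - \left(13 + \frac{5}{3}\right) = 4544 - \frac{44}{3} = \frac{13588}{3}$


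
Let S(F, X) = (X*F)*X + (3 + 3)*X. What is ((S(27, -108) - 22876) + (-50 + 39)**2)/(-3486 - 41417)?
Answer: -291525/44903 ≈ -6.4923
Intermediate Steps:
S(F, X) = 6*X + F*X**2 (S(F, X) = (F*X)*X + 6*X = F*X**2 + 6*X = 6*X + F*X**2)
((S(27, -108) - 22876) + (-50 + 39)**2)/(-3486 - 41417) = ((-108*(6 + 27*(-108)) - 22876) + (-50 + 39)**2)/(-3486 - 41417) = ((-108*(6 - 2916) - 22876) + (-11)**2)/(-44903) = ((-108*(-2910) - 22876) + 121)*(-1/44903) = ((314280 - 22876) + 121)*(-1/44903) = (291404 + 121)*(-1/44903) = 291525*(-1/44903) = -291525/44903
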